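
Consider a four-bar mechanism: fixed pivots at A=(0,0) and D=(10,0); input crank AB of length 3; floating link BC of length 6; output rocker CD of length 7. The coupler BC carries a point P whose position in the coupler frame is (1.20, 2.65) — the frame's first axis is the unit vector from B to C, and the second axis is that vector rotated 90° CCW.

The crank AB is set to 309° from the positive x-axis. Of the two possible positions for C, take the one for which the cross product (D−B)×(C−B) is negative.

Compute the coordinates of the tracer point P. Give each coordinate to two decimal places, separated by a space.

A=(0,0), D=(10.00,0)
B = A + 3.00·(cos309°, sin309°) = (1.8880, -2.3314)
|BD| = 8.4404
circle(B,6.00) ∩ circle(D,7.00): a=3.4501, h=4.9088
  candidates: C₊=(3.8479,3.3394) cross=41.433; C₋=(6.5598,-6.0963) cross=-41.433
  mode - wants cross < 0 → take C=(6.5598,-6.0963) (cross=-41.433)
ex = (C−B)/|BC| = (0.7786,-0.6275); ey = (0.6275,0.7786)
P = B + 1.20·ex + 2.65·ey = (4.4851,-1.0210)

4.49 -1.02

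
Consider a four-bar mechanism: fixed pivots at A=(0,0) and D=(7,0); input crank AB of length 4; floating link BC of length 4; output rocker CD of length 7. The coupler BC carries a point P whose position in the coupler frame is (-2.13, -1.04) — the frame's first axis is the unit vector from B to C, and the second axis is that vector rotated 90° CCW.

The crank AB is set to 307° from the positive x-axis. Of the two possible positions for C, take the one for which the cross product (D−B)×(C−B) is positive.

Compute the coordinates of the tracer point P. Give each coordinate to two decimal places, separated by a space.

A=(0,0), D=(7.00,0)
B = A + 4.00·(cos307°, sin307°) = (2.4073, -3.1945)
|BD| = 5.5945
circle(B,4.00) ∩ circle(D,7.00): a=-0.1521, h=3.9971
  candidates: C₊=(-0.0000,0.0000) cross=22.362; C₋=(4.5648,-6.5628) cross=-22.362
  mode + wants cross > 0 → take C=(-0.0000,0.0000) (cross=22.362)
ex = (C−B)/|BC| = (-0.6018,0.7986); ey = (-0.7986,-0.6018)
P = B + -2.13·ex + -1.04·ey = (4.5197,-4.2697)

4.52 -4.27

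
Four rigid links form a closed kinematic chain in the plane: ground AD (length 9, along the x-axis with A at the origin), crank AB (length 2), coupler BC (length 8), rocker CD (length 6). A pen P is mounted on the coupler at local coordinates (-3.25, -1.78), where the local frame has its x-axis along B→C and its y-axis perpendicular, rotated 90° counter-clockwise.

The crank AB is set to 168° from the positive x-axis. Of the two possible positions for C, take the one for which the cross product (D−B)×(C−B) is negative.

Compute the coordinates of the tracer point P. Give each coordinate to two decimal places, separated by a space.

-5.64 0.79

A=(0,0), D=(9.00,0)
B = A + 2.00·(cos168°, sin168°) = (-1.9563, 0.4158)
|BD| = 10.9642
circle(B,8.00) ∩ circle(D,6.00): a=6.7590, h=4.2797
  candidates: C₊=(4.9601,4.4362) cross=46.924; C₋=(4.6355,-4.1172) cross=-46.924
  mode - wants cross < 0 → take C=(4.6355,-4.1172) (cross=-46.924)
ex = (C−B)/|BC| = (0.8240,-0.5666); ey = (0.5666,0.8240)
P = B + -3.25·ex + -1.78·ey = (-5.6428,0.7907)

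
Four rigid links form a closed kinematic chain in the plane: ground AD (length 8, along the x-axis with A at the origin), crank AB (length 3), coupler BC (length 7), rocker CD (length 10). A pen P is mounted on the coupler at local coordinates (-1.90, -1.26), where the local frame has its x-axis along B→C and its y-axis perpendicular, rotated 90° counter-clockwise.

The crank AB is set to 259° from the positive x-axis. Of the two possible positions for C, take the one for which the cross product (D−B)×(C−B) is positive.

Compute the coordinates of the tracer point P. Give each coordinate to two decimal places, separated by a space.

0.84 -4.73

A=(0,0), D=(8.00,0)
B = A + 3.00·(cos259°, sin259°) = (-0.5724, -2.9449)
|BD| = 9.0642
circle(B,7.00) ∩ circle(D,10.00): a=1.7188, h=6.7857
  candidates: C₊=(-1.1515,4.0311) cross=61.507; C₋=(3.2578,-8.8040) cross=-61.507
  mode + wants cross > 0 → take C=(-1.1515,4.0311) (cross=61.507)
ex = (C−B)/|BC| = (-0.0827,0.9966); ey = (-0.9966,-0.0827)
P = B + -1.90·ex + -1.26·ey = (0.8404,-4.7341)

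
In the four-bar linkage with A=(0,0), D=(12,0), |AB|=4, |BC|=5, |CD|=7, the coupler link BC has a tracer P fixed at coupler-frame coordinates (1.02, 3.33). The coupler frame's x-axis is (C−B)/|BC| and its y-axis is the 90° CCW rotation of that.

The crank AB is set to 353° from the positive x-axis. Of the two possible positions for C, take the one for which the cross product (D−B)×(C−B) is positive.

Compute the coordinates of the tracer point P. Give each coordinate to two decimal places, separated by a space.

1.46 1.93

A=(0,0), D=(12.00,0)
B = A + 4.00·(cos353°, sin353°) = (3.9702, -0.4875)
|BD| = 8.0446
circle(B,5.00) ∩ circle(D,7.00): a=2.5306, h=4.3123
  candidates: C₊=(6.2348,3.9703) cross=34.691; C₋=(6.7575,-4.6385) cross=-34.691
  mode + wants cross > 0 → take C=(6.2348,3.9703) (cross=34.691)
ex = (C−B)/|BC| = (0.4529,0.8915); ey = (-0.8915,0.4529)
P = B + 1.02·ex + 3.33·ey = (1.4633,1.9302)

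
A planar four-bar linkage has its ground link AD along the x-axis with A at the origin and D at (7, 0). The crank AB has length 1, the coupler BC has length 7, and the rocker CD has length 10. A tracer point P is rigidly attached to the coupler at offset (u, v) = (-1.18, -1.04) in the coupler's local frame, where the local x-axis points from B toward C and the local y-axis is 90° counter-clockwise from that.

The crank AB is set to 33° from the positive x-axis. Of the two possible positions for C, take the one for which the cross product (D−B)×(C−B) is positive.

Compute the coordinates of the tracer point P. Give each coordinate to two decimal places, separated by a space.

1.95 -0.57

A=(0,0), D=(7.00,0)
B = A + 1.00·(cos33°, sin33°) = (0.8387, 0.5446)
|BD| = 6.1854
circle(B,7.00) ∩ circle(D,10.00): a=-1.0300, h=6.9238
  candidates: C₊=(0.4224,7.5322) cross=42.826; C₋=(-0.7970,-6.2616) cross=-42.826
  mode + wants cross > 0 → take C=(0.4224,7.5322) (cross=42.826)
ex = (C−B)/|BC| = (-0.0595,0.9982); ey = (-0.9982,-0.0595)
P = B + -1.18·ex + -1.04·ey = (1.9470,-0.5714)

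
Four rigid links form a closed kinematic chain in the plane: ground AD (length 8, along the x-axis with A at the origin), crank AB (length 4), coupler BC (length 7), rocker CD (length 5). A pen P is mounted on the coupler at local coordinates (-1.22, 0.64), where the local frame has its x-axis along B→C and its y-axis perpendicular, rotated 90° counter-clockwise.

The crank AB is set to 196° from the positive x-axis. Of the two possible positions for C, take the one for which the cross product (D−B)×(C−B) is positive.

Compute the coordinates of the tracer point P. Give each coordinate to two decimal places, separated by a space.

-5.17 -0.72

A=(0,0), D=(8.00,0)
B = A + 4.00·(cos196°, sin196°) = (-3.8450, -1.1025)
|BD| = 11.8962
circle(B,7.00) ∩ circle(D,5.00): a=6.9568, h=0.7761
  candidates: C₊=(3.0099,0.3149) cross=9.232; C₋=(3.1538,-1.2305) cross=-9.232
  mode + wants cross > 0 → take C=(3.0099,0.3149) (cross=9.232)
ex = (C−B)/|BC| = (0.9793,0.2025); ey = (-0.2025,0.9793)
P = B + -1.22·ex + 0.64·ey = (-5.1694,-0.7229)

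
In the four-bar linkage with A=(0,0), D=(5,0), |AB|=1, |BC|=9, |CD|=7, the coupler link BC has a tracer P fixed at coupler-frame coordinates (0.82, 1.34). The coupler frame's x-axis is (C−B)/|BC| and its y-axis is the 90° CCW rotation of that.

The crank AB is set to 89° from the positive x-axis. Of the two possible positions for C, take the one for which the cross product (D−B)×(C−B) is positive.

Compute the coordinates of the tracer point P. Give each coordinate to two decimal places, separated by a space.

-0.20 2.56

A=(0,0), D=(5.00,0)
B = A + 1.00·(cos89°, sin89°) = (0.0175, 0.9998)
|BD| = 5.0819
circle(B,9.00) ∩ circle(D,7.00): a=5.6894, h=6.9736
  candidates: C₊=(6.9677,6.7178) cross=35.439; C₋=(4.2236,-6.9568) cross=-35.439
  mode + wants cross > 0 → take C=(6.9677,6.7178) (cross=35.439)
ex = (C−B)/|BC| = (0.7722,0.6353); ey = (-0.6353,0.7722)
P = B + 0.82·ex + 1.34·ey = (-0.2006,2.5556)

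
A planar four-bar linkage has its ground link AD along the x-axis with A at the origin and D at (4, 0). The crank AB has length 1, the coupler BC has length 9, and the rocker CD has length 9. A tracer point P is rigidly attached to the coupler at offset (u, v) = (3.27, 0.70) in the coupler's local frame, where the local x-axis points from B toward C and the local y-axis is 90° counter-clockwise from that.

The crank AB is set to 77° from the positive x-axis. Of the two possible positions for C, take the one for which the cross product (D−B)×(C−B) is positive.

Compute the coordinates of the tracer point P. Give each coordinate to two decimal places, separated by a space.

A=(0,0), D=(4.00,0)
B = A + 1.00·(cos77°, sin77°) = (0.2250, 0.9744)
|BD| = 3.8988
circle(B,9.00) ∩ circle(D,9.00): a=1.9494, h=8.7863
  candidates: C₊=(4.3083,8.9947) cross=34.256; C₋=(-0.0834,-8.0203) cross=-34.256
  mode + wants cross > 0 → take C=(4.3083,8.9947) (cross=34.256)
ex = (C−B)/|BC| = (0.4537,0.8911); ey = (-0.8911,0.4537)
P = B + 3.27·ex + 0.70·ey = (1.0848,4.2060)

1.08 4.21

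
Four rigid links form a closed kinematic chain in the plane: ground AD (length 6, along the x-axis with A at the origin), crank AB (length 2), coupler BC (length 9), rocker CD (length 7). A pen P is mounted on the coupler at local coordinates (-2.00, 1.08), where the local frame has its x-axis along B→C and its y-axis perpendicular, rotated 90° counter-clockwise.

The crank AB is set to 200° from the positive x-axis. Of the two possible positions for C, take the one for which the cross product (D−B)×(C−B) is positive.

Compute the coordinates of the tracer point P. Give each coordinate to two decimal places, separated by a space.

A=(0,0), D=(6.00,0)
B = A + 2.00·(cos200°, sin200°) = (-1.8794, -0.6840)
|BD| = 7.9090
circle(B,9.00) ∩ circle(D,7.00): a=5.9775, h=6.7282
  candidates: C₊=(3.4938,6.5360) cross=53.214; C₋=(4.6576,-6.8701) cross=-53.214
  mode + wants cross > 0 → take C=(3.4938,6.5360) (cross=53.214)
ex = (C−B)/|BC| = (0.5970,0.8022); ey = (-0.8022,0.5970)
P = B + -2.00·ex + 1.08·ey = (-3.9398,-1.6437)

-3.94 -1.64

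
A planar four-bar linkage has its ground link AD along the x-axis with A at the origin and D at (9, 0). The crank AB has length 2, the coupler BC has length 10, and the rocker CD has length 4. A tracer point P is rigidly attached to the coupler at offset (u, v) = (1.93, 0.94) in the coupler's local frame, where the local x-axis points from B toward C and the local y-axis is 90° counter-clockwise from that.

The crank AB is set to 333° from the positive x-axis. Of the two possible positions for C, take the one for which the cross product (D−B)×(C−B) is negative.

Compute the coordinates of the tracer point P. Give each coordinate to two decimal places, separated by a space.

A=(0,0), D=(9.00,0)
B = A + 2.00·(cos333°, sin333°) = (1.7820, -0.9080)
|BD| = 7.2749
circle(B,10.00) ∩ circle(D,4.00): a=9.4107, h=3.3820
  candidates: C₊=(10.6970,3.6222) cross=24.604; C₋=(11.5413,-3.0890) cross=-24.604
  mode - wants cross < 0 → take C=(11.5413,-3.0890) (cross=-24.604)
ex = (C−B)/|BC| = (0.9759,-0.2181); ey = (0.2181,0.9759)
P = B + 1.93·ex + 0.94·ey = (3.8706,-0.4115)

3.87 -0.41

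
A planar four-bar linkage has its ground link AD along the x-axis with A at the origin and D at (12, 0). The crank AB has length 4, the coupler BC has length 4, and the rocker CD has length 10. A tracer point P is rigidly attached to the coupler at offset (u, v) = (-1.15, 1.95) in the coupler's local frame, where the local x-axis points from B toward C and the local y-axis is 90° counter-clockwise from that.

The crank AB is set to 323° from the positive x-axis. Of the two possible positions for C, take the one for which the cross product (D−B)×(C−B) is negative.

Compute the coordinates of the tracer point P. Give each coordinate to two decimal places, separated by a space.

4.79 -0.80

A=(0,0), D=(12.00,0)
B = A + 4.00·(cos323°, sin323°) = (3.1945, -2.4073)
|BD| = 9.1286
circle(B,4.00) ∩ circle(D,10.00): a=-0.0366, h=3.9998
  candidates: C₊=(2.1044,1.4413) cross=36.513; C₋=(4.2140,-6.2752) cross=-36.513
  mode - wants cross < 0 → take C=(4.2140,-6.2752) (cross=-36.513)
ex = (C−B)/|BC| = (0.2549,-0.9670); ey = (0.9670,0.2549)
P = B + -1.15·ex + 1.95·ey = (4.7871,-0.7983)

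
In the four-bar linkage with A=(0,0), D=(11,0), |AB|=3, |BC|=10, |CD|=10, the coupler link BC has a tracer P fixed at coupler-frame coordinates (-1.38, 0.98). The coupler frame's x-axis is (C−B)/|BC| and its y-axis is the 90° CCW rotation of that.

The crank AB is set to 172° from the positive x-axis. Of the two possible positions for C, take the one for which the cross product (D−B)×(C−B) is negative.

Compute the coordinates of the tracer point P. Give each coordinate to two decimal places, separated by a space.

A=(0,0), D=(11.00,0)
B = A + 3.00·(cos172°, sin172°) = (-2.9708, 0.4175)
|BD| = 13.9770
circle(B,10.00) ∩ circle(D,10.00): a=6.9885, h=7.1527
  candidates: C₊=(4.2283,7.3582) cross=99.973; C₋=(3.8009,-6.9407) cross=-99.973
  mode - wants cross < 0 → take C=(3.8009,-6.9407) (cross=-99.973)
ex = (C−B)/|BC| = (0.6772,-0.7358); ey = (0.7358,0.6772)
P = B + -1.38·ex + 0.98·ey = (-3.1842,2.0966)

-3.18 2.10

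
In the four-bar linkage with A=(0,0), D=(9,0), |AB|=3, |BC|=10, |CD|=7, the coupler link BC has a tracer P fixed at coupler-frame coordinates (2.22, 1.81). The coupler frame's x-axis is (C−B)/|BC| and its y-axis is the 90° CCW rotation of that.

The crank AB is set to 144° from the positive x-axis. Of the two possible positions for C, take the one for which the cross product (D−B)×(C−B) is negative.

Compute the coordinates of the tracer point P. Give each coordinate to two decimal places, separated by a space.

A=(0,0), D=(9.00,0)
B = A + 3.00·(cos144°, sin144°) = (-2.4271, 1.7634)
|BD| = 11.5623
circle(B,10.00) ∩ circle(D,7.00): a=7.9866, h=6.0178
  candidates: C₊=(6.3839,6.4928) cross=69.580; C₋=(4.5483,-5.4021) cross=-69.580
  mode - wants cross < 0 → take C=(4.5483,-5.4021) (cross=-69.580)
ex = (C−B)/|BC| = (0.6975,-0.7165); ey = (0.7165,0.6975)
P = B + 2.22·ex + 1.81·ey = (0.4184,1.4352)

0.42 1.44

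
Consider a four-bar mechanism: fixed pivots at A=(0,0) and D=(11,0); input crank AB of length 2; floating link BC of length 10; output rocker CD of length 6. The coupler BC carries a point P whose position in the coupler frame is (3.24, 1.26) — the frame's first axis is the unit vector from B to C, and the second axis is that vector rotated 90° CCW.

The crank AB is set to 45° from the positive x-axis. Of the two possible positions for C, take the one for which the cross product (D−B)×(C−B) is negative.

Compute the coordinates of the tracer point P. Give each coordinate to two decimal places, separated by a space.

4.62 0.08

A=(0,0), D=(11.00,0)
B = A + 2.00·(cos45°, sin45°) = (1.4142, 1.4142)
|BD| = 9.6895
circle(B,10.00) ∩ circle(D,6.00): a=8.1473, h=5.7984
  candidates: C₊=(10.3206,5.9614) cross=56.184; C₋=(8.6280,-5.5112) cross=-56.184
  mode - wants cross < 0 → take C=(8.6280,-5.5112) (cross=-56.184)
ex = (C−B)/|BC| = (0.7214,-0.6925); ey = (0.6925,0.7214)
P = B + 3.24·ex + 1.26·ey = (4.6241,0.0793)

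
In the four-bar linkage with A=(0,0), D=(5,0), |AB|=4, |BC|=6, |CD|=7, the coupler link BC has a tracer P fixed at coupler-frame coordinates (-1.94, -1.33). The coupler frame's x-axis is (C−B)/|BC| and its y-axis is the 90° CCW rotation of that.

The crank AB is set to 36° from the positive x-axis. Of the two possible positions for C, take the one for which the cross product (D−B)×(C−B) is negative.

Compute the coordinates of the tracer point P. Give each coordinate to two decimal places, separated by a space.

4.26 4.47

A=(0,0), D=(5.00,0)
B = A + 4.00·(cos36°, sin36°) = (3.2361, 2.3511)
|BD| = 2.9393
circle(B,6.00) ∩ circle(D,7.00): a=-0.7418, h=5.9540
  candidates: C₊=(7.5535,6.5176) cross=17.500; C₋=(-1.9717,-0.6286) cross=-17.500
  mode - wants cross < 0 → take C=(-1.9717,-0.6286) (cross=-17.500)
ex = (C−B)/|BC| = (-0.8680,-0.4966); ey = (0.4966,-0.8680)
P = B + -1.94·ex + -1.33·ey = (4.2594,4.4690)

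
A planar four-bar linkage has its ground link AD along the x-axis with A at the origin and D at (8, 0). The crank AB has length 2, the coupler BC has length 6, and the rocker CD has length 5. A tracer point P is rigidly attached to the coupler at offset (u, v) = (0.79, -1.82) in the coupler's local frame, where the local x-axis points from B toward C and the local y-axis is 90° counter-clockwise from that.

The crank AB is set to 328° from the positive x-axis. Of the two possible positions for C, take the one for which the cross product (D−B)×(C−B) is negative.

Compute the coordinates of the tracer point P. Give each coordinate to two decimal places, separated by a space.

A=(0,0), D=(8.00,0)
B = A + 2.00·(cos328°, sin328°) = (1.6961, -1.0598)
|BD| = 6.3924
circle(B,6.00) ∩ circle(D,5.00): a=4.0566, h=4.4209
  candidates: C₊=(4.9636,3.9724) cross=28.260; C₋=(6.4295,-4.7470) cross=-28.260
  mode - wants cross < 0 → take C=(6.4295,-4.7470) (cross=-28.260)
ex = (C−B)/|BC| = (0.7889,-0.6145); ey = (0.6145,0.7889)
P = B + 0.79·ex + -1.82·ey = (1.2009,-2.9811)

1.20 -2.98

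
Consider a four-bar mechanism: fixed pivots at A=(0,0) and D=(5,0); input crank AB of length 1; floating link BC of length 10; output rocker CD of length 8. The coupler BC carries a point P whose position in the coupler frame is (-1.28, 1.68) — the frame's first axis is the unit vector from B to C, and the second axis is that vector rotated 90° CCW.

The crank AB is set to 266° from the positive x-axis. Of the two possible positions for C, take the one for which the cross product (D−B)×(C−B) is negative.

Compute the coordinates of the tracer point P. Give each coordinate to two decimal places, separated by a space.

0.09 1.11

A=(0,0), D=(5.00,0)
B = A + 1.00·(cos266°, sin266°) = (-0.0698, -0.9976)
|BD| = 5.1670
circle(B,10.00) ∩ circle(D,8.00): a=6.0672, h=7.9492
  candidates: C₊=(4.3485,7.9734) cross=41.073; C₋=(7.4180,-7.6258) cross=-41.073
  mode - wants cross < 0 → take C=(7.4180,-7.6258) (cross=-41.073)
ex = (C−B)/|BC| = (0.7488,-0.6628); ey = (0.6628,0.7488)
P = B + -1.28·ex + 1.68·ey = (0.0854,1.1088)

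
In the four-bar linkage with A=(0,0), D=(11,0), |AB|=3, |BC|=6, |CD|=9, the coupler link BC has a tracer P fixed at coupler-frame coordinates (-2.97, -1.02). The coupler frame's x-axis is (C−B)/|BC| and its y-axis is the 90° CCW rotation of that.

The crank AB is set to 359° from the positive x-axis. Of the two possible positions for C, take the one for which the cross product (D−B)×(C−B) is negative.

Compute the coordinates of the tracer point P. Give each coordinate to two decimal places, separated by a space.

1.39 2.65

A=(0,0), D=(11.00,0)
B = A + 3.00·(cos359°, sin359°) = (2.9995, -0.0524)
|BD| = 8.0006
circle(B,6.00) ∩ circle(D,9.00): a=1.1880, h=5.8812
  candidates: C₊=(4.1491,5.8365) cross=47.053; C₋=(4.2260,-5.9257) cross=-47.053
  mode - wants cross < 0 → take C=(4.2260,-5.9257) (cross=-47.053)
ex = (C−B)/|BC| = (0.2044,-0.9789); ey = (0.9789,0.2044)
P = B + -2.97·ex + -1.02·ey = (1.3940,2.6464)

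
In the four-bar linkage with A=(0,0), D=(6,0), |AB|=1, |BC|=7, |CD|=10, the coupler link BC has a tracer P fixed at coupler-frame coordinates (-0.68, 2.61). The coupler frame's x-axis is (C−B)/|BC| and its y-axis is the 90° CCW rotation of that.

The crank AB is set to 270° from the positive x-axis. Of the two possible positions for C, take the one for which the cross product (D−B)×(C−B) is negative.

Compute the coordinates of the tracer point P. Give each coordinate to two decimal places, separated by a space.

2.61 -0.32

A=(0,0), D=(6.00,0)
B = A + 1.00·(cos270°, sin270°) = (-0.0000, -1.0000)
|BD| = 6.0828
circle(B,7.00) ∩ circle(D,10.00): a=-1.1508, h=6.9048
  candidates: C₊=(-2.2703,5.6216) cross=42.000; C₋=(-0.0000,-8.0000) cross=-42.000
  mode - wants cross < 0 → take C=(-0.0000,-8.0000) (cross=-42.000)
ex = (C−B)/|BC| = (-0.0000,-1.0000); ey = (1.0000,-0.0000)
P = B + -0.68·ex + 2.61·ey = (2.6100,-0.3200)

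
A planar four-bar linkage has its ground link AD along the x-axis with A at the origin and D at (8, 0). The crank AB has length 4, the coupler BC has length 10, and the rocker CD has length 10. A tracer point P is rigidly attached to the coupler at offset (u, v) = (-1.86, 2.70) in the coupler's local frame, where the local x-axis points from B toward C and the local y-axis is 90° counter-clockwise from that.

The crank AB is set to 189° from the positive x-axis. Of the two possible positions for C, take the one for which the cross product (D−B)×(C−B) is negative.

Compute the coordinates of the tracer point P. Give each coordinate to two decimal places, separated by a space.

-3.06 2.53

A=(0,0), D=(8.00,0)
B = A + 4.00·(cos189°, sin189°) = (-3.9508, -0.6257)
|BD| = 11.9671
circle(B,10.00) ∩ circle(D,10.00): a=5.9836, h=8.0123
  candidates: C₊=(1.6057,7.6885) cross=95.884; C₋=(2.4436,-8.3142) cross=-95.884
  mode - wants cross < 0 → take C=(2.4436,-8.3142) (cross=-95.884)
ex = (C−B)/|BC| = (0.6394,-0.7688); ey = (0.7688,0.6394)
P = B + -1.86·ex + 2.70·ey = (-3.0642,2.5308)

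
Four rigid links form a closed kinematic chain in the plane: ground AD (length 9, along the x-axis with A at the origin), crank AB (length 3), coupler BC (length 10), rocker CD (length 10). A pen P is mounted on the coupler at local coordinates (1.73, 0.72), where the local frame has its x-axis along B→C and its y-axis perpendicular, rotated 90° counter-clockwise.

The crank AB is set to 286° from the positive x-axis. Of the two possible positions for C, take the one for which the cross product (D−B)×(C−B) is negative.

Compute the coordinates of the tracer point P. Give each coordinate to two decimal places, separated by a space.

2.56 -3.59

A=(0,0), D=(9.00,0)
B = A + 3.00·(cos286°, sin286°) = (0.8269, -2.8838)
|BD| = 8.6669
circle(B,10.00) ∩ circle(D,10.00): a=4.3335, h=9.0123
  candidates: C₊=(1.9148,7.0569) cross=78.109; C₋=(7.9122,-9.9407) cross=-78.109
  mode - wants cross < 0 → take C=(7.9122,-9.9407) (cross=-78.109)
ex = (C−B)/|BC| = (0.7085,-0.7057); ey = (0.7057,0.7085)
P = B + 1.73·ex + 0.72·ey = (2.5608,-3.5945)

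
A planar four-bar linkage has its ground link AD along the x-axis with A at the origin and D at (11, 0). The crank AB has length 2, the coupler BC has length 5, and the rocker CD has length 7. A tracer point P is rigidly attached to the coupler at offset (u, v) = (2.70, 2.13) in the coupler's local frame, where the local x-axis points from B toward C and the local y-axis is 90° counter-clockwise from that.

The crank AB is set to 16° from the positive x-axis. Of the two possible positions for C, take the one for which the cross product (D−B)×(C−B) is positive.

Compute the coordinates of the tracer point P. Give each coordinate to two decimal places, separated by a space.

2.25 3.97

A=(0,0), D=(11.00,0)
B = A + 2.00·(cos16°, sin16°) = (1.9225, 0.5513)
|BD| = 9.0942
circle(B,5.00) ∩ circle(D,7.00): a=3.2276, h=3.8187
  candidates: C₊=(5.3757,4.1673) cross=34.728; C₋=(4.9127,-3.4561) cross=-34.728
  mode + wants cross > 0 → take C=(5.3757,4.1673) (cross=34.728)
ex = (C−B)/|BC| = (0.6906,0.7232); ey = (-0.7232,0.6906)
P = B + 2.70·ex + 2.13·ey = (2.2468,3.9750)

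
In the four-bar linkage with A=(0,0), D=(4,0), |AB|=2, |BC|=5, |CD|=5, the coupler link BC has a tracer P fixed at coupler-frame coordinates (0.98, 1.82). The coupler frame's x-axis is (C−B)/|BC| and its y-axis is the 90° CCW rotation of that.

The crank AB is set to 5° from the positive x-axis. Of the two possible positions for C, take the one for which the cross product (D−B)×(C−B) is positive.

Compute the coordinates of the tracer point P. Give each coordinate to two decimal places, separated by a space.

A=(0,0), D=(4.00,0)
B = A + 2.00·(cos5°, sin5°) = (1.9924, 0.1743)
|BD| = 2.0152
circle(B,5.00) ∩ circle(D,5.00): a=1.0076, h=4.8974
  candidates: C₊=(3.4198,4.9662) cross=9.869; C₋=(2.5726,-4.7919) cross=-9.869
  mode + wants cross > 0 → take C=(3.4198,4.9662) (cross=9.869)
ex = (C−B)/|BC| = (0.2855,0.9584); ey = (-0.9584,0.2855)
P = B + 0.98·ex + 1.82·ey = (0.5279,1.6331)

0.53 1.63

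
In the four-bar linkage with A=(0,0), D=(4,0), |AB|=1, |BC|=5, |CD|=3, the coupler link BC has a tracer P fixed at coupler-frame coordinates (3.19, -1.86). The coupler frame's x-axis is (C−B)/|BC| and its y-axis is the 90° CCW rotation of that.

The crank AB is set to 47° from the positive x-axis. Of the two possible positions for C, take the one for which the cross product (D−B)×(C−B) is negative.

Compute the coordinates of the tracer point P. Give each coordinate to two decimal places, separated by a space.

A=(0,0), D=(4.00,0)
B = A + 1.00·(cos47°, sin47°) = (0.6820, 0.7314)
|BD| = 3.3976
circle(B,5.00) ∩ circle(D,3.00): a=4.0534, h=2.9275
  candidates: C₊=(5.2705,2.7177) cross=9.946; C₋=(4.0102,-3.0000) cross=-9.946
  mode - wants cross < 0 → take C=(4.0102,-3.0000) (cross=-9.946)
ex = (C−B)/|BC| = (0.6656,-0.7463); ey = (0.7463,0.6656)
P = B + 3.19·ex + -1.86·ey = (1.4174,-2.8873)

1.42 -2.89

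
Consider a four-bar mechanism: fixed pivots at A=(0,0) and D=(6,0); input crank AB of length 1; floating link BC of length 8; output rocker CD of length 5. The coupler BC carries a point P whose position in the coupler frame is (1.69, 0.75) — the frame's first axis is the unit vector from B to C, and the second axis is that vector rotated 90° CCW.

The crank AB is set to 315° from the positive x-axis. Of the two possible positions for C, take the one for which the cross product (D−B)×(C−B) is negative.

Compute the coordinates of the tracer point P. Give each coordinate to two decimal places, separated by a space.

2.55 -0.91

A=(0,0), D=(6.00,0)
B = A + 1.00·(cos315°, sin315°) = (0.7071, -0.7071)
|BD| = 5.3399
circle(B,8.00) ∩ circle(D,5.00): a=6.3217, h=4.9027
  candidates: C₊=(6.3239,4.9895) cross=26.180; C₋=(7.6223,-4.7295) cross=-26.180
  mode - wants cross < 0 → take C=(7.6223,-4.7295) (cross=-26.180)
ex = (C−B)/|BC| = (0.8644,-0.5028); ey = (0.5028,0.8644)
P = B + 1.69·ex + 0.75·ey = (2.5450,-0.9085)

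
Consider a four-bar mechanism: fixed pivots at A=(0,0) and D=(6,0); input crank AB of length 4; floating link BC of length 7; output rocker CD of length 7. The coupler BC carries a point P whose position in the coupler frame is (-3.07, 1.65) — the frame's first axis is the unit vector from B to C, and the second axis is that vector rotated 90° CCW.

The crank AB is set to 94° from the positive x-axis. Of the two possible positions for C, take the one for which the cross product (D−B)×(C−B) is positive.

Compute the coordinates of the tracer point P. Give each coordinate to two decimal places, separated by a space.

A=(0,0), D=(6.00,0)
B = A + 4.00·(cos94°, sin94°) = (-0.2790, 3.9903)
|BD| = 7.4396
circle(B,7.00) ∩ circle(D,7.00): a=3.7198, h=5.9298
  candidates: C₊=(6.0410,6.9999) cross=44.116; C₋=(-0.3200,-3.0096) cross=-44.116
  mode + wants cross > 0 → take C=(6.0410,6.9999) (cross=44.116)
ex = (C−B)/|BC| = (0.9029,0.4299); ey = (-0.4299,0.9029)
P = B + -3.07·ex + 1.65·ey = (-3.7602,4.1600)

-3.76 4.16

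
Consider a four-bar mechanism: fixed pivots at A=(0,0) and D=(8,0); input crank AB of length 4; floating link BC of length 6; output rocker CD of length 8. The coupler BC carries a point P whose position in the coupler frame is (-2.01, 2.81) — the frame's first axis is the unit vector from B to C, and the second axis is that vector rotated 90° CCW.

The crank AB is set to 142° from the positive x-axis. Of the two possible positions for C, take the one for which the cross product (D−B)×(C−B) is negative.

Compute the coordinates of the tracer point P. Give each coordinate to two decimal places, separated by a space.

A=(0,0), D=(8.00,0)
B = A + 4.00·(cos142°, sin142°) = (-3.1520, 2.4626)
|BD| = 11.4207
circle(B,6.00) ∩ circle(D,8.00): a=4.4845, h=3.9861
  candidates: C₊=(2.0865,5.3880) cross=45.524; C₋=(0.3674,-2.3967) cross=-45.524
  mode - wants cross < 0 → take C=(0.3674,-2.3967) (cross=-45.524)
ex = (C−B)/|BC| = (0.5866,-0.8099); ey = (0.8099,0.5866)
P = B + -2.01·ex + 2.81·ey = (-2.0553,5.7388)

-2.06 5.74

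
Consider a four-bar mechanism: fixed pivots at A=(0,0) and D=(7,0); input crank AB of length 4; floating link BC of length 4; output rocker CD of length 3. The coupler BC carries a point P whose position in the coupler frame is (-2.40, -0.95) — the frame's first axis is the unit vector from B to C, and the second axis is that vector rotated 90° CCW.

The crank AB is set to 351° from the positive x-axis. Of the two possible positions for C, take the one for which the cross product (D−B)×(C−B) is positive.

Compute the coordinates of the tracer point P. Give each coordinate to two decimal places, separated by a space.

A=(0,0), D=(7.00,0)
B = A + 4.00·(cos351°, sin351°) = (3.9508, -0.6257)
|BD| = 3.1128
circle(B,4.00) ∩ circle(D,3.00): a=2.6808, h=2.9687
  candidates: C₊=(5.9800,2.8213) cross=9.241; C₋=(7.1736,-2.9950) cross=-9.241
  mode + wants cross > 0 → take C=(5.9800,2.8213) (cross=9.241)
ex = (C−B)/|BC| = (0.5073,0.8618); ey = (-0.8618,0.5073)
P = B + -2.40·ex + -0.95·ey = (3.5519,-3.1759)

3.55 -3.18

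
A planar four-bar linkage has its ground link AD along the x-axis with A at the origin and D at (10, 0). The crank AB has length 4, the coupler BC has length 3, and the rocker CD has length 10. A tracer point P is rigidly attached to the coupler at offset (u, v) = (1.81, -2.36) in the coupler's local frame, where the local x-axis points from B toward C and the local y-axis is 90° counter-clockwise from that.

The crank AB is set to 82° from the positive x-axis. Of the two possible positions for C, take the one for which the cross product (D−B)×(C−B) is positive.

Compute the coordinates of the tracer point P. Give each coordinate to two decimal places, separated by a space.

A=(0,0), D=(10.00,0)
B = A + 4.00·(cos82°, sin82°) = (0.5567, 3.9611)
|BD| = 10.2404
circle(B,3.00) ∩ circle(D,10.00): a=0.6770, h=2.9226
  candidates: C₊=(2.3115,6.3943) cross=29.929; C₋=(0.0505,1.0041) cross=-29.929
  mode + wants cross > 0 → take C=(2.3115,6.3943) (cross=29.929)
ex = (C−B)/|BC| = (0.5849,0.8111); ey = (-0.8111,0.5849)
P = B + 1.81·ex + -2.36·ey = (3.5296,4.0487)

3.53 4.05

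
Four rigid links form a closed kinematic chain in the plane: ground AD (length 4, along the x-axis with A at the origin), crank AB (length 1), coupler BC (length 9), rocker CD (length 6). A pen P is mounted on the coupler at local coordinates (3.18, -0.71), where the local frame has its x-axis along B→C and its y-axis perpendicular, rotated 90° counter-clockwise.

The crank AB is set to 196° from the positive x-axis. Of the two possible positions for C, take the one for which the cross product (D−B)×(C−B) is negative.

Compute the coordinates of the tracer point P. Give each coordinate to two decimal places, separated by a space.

A=(0,0), D=(4.00,0)
B = A + 1.00·(cos196°, sin196°) = (-0.9613, -0.2756)
|BD| = 4.9689
circle(B,9.00) ∩ circle(D,6.00): a=7.0126, h=5.6412
  candidates: C₊=(5.7276,5.7459) cross=28.031; C₋=(6.3535,-5.5192) cross=-28.031
  mode - wants cross < 0 → take C=(6.3535,-5.5192) (cross=-28.031)
ex = (C−B)/|BC| = (0.8127,-0.5826); ey = (0.5826,0.8127)
P = B + 3.18·ex + -0.71·ey = (1.2096,-2.7054)

1.21 -2.71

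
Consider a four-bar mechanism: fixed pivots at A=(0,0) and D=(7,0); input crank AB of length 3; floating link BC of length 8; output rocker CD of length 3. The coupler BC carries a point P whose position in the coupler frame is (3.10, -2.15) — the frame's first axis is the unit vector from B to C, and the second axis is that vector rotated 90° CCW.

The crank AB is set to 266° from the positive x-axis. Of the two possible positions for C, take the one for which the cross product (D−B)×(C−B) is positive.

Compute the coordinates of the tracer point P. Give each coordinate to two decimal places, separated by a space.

A=(0,0), D=(7.00,0)
B = A + 3.00·(cos266°, sin266°) = (-0.2093, -2.9927)
|BD| = 7.8058
circle(B,8.00) ∩ circle(D,3.00): a=7.4259, h=2.9759
  candidates: C₊=(5.5083,2.6028) cross=23.229; C₋=(7.7901,-2.8941) cross=-23.229
  mode + wants cross > 0 → take C=(5.5083,2.6028) (cross=23.229)
ex = (C−B)/|BC| = (0.7147,0.6994); ey = (-0.6994,0.7147)
P = B + 3.10·ex + -2.15·ey = (3.5101,-2.3610)

3.51 -2.36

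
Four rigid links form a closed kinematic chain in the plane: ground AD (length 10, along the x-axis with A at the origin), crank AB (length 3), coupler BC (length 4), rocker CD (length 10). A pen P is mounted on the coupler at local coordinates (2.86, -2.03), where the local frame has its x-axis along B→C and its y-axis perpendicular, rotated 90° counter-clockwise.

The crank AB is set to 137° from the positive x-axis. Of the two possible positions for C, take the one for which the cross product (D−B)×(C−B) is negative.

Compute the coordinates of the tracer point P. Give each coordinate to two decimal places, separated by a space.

-2.24 -1.46

A=(0,0), D=(10.00,0)
B = A + 3.00·(cos137°, sin137°) = (-2.1941, 2.0460)
|BD| = 12.3645
circle(B,4.00) ∩ circle(D,10.00): a=2.7854, h=2.8708
  candidates: C₊=(1.0280,4.4163) cross=35.496; C₋=(0.0779,-1.2461) cross=-35.496
  mode - wants cross < 0 → take C=(0.0779,-1.2461) (cross=-35.496)
ex = (C−B)/|BC| = (0.5680,-0.8230); ey = (0.8230,0.5680)
P = B + 2.86·ex + -2.03·ey = (-2.2403,-1.4609)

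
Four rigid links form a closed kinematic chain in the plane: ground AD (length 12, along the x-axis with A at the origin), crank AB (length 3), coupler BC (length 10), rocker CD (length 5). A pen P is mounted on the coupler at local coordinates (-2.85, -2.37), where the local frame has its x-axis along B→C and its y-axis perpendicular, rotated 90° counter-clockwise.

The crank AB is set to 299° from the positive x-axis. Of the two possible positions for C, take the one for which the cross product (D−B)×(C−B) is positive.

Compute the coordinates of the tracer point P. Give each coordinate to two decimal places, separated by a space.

0.88 -6.29

A=(0,0), D=(12.00,0)
B = A + 3.00·(cos299°, sin299°) = (1.4544, -2.6239)
|BD| = 10.8671
circle(B,10.00) ∩ circle(D,5.00): a=8.8843, h=4.5901
  candidates: C₊=(8.9676,3.9755) cross=49.881; C₋=(11.1842,-4.9330) cross=-49.881
  mode + wants cross > 0 → take C=(8.9676,3.9755) (cross=49.881)
ex = (C−B)/|BC| = (0.7513,0.6599); ey = (-0.6599,0.7513)
P = B + -2.85·ex + -2.37·ey = (0.8772,-6.2853)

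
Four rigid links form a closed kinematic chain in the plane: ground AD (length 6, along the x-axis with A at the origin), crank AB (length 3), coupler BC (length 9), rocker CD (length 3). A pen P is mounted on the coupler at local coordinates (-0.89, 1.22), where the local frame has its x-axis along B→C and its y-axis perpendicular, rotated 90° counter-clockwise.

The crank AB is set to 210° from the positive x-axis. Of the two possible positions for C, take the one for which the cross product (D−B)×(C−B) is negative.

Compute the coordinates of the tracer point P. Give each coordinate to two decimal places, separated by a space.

-3.27 -0.15

A=(0,0), D=(6.00,0)
B = A + 3.00·(cos210°, sin210°) = (-2.5981, -1.5000)
|BD| = 8.7279
circle(B,9.00) ∩ circle(D,3.00): a=8.4887, h=2.9904
  candidates: C₊=(5.2503,2.9048) cross=26.100; C₋=(6.2782,-2.9871) cross=-26.100
  mode - wants cross < 0 → take C=(6.2782,-2.9871) (cross=-26.100)
ex = (C−B)/|BC| = (0.9863,-0.1652); ey = (0.1652,0.9863)
P = B + -0.89·ex + 1.22·ey = (-3.2743,-0.1497)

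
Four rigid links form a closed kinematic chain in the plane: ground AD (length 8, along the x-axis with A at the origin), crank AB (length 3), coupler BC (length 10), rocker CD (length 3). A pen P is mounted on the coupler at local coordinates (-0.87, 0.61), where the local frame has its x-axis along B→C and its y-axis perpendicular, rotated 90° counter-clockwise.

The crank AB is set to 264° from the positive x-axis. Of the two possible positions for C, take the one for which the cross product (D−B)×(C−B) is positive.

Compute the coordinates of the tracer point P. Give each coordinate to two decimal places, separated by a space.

A=(0,0), D=(8.00,0)
B = A + 3.00·(cos264°, sin264°) = (-0.3136, -2.9836)
|BD| = 8.8327
circle(B,10.00) ∩ circle(D,3.00): a=9.5677, h=2.9086
  candidates: C₊=(7.7092,2.9859) cross=25.691; C₋=(9.6742,-2.4894) cross=-25.691
  mode + wants cross > 0 → take C=(7.7092,2.9859) (cross=25.691)
ex = (C−B)/|BC| = (0.8023,0.5969); ey = (-0.5969,0.8023)
P = B + -0.87·ex + 0.61·ey = (-1.3757,-3.0135)

-1.38 -3.01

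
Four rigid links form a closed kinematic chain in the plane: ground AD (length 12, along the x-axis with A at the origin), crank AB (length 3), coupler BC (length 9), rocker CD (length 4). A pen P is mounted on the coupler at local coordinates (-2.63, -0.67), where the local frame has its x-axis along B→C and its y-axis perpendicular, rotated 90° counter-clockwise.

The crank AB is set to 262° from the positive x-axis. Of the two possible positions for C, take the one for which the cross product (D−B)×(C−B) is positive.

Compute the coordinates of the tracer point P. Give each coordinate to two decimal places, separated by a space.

A=(0,0), D=(12.00,0)
B = A + 3.00·(cos262°, sin262°) = (-0.4175, -2.9708)
|BD| = 12.7679
circle(B,9.00) ∩ circle(D,4.00): a=8.9294, h=1.1250
  candidates: C₊=(8.0051,0.2010) cross=14.364; C₋=(8.5286,-1.9873) cross=-14.364
  mode + wants cross > 0 → take C=(8.0051,0.2010) (cross=14.364)
ex = (C−B)/|BC| = (0.9358,0.3524); ey = (-0.3524,0.9358)
P = B + -2.63·ex + -0.67·ey = (-2.6427,-4.5247)

-2.64 -4.52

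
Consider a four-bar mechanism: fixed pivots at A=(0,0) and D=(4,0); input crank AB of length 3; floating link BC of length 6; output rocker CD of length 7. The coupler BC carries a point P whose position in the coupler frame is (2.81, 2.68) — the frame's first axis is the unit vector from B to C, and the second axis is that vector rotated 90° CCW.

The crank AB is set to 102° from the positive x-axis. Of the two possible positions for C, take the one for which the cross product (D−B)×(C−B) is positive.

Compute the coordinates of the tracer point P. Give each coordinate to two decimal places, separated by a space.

-0.37 6.81

A=(0,0), D=(4.00,0)
B = A + 3.00·(cos102°, sin102°) = (-0.6237, 2.9344)
|BD| = 5.4763
circle(B,6.00) ∩ circle(D,7.00): a=1.5512, h=5.7960
  candidates: C₊=(3.7917,6.9969) cross=31.741; C₋=(-2.4198,-2.7904) cross=-31.741
  mode + wants cross > 0 → take C=(3.7917,6.9969) (cross=31.741)
ex = (C−B)/|BC| = (0.7359,0.6771); ey = (-0.6771,0.7359)
P = B + 2.81·ex + 2.68·ey = (-0.3704,6.8093)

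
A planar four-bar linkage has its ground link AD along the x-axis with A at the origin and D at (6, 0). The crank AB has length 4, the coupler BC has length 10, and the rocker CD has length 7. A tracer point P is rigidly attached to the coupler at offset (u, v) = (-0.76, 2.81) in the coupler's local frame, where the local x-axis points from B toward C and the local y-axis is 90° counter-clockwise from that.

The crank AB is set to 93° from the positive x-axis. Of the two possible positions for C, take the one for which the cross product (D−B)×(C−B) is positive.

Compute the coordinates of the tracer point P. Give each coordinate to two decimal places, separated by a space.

A=(0,0), D=(6.00,0)
B = A + 4.00·(cos93°, sin93°) = (-0.2093, 3.9945)
|BD| = 7.3832
circle(B,10.00) ∩ circle(D,7.00): a=7.1454, h=6.9960
  candidates: C₊=(9.5850,6.0123) cross=51.653; C₋=(2.0150,-5.7550) cross=-51.653
  mode + wants cross > 0 → take C=(9.5850,6.0123) (cross=51.653)
ex = (C−B)/|BC| = (0.9794,0.2018); ey = (-0.2018,0.9794)
P = B + -0.76·ex + 2.81·ey = (-1.5207,6.5934)

-1.52 6.59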